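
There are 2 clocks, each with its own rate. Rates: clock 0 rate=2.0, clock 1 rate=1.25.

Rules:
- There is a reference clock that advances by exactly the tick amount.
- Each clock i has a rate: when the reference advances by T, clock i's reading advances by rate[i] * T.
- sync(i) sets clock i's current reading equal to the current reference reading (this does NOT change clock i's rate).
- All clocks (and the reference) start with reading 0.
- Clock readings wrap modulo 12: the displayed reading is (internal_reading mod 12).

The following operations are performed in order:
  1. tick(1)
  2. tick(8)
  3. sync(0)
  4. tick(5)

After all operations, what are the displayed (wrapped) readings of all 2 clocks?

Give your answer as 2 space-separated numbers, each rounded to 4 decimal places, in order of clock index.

Answer: 7.0000 5.5000

Derivation:
After op 1 tick(1): ref=1.0000 raw=[2.0000 1.2500]
After op 2 tick(8): ref=9.0000 raw=[18.0000 11.2500]
After op 3 sync(0): ref=9.0000 raw=[9.0000 11.2500]
After op 4 tick(5): ref=14.0000 raw=[19.0000 17.5000]
Wrap final raw readings (mod 12): 19.0000 mod 12 = 7.0000; 17.5000 mod 12 = 5.5000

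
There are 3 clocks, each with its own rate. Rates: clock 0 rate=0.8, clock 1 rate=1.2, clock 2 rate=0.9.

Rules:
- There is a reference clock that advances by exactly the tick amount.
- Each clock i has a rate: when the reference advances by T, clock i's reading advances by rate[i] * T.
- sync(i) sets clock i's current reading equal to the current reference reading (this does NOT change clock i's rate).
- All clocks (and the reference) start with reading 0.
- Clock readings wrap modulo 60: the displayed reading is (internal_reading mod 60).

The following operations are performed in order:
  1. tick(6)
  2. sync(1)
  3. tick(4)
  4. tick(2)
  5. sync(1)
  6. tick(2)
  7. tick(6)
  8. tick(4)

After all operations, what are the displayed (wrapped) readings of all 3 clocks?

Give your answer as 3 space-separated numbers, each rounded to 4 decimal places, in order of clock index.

Answer: 19.2000 26.4000 21.6000

Derivation:
After op 1 tick(6): ref=6.0000 raw=[4.8000 7.2000 5.4000]
After op 2 sync(1): ref=6.0000 raw=[4.8000 6.0000 5.4000]
After op 3 tick(4): ref=10.0000 raw=[8.0000 10.8000 9.0000]
After op 4 tick(2): ref=12.0000 raw=[9.6000 13.2000 10.8000]
After op 5 sync(1): ref=12.0000 raw=[9.6000 12.0000 10.8000]
After op 6 tick(2): ref=14.0000 raw=[11.2000 14.4000 12.6000]
After op 7 tick(6): ref=20.0000 raw=[16.0000 21.6000 18.0000]
After op 8 tick(4): ref=24.0000 raw=[19.2000 26.4000 21.6000]
Wrap final raw readings (mod 60): 19.2000 mod 60 = 19.2000; 26.4000 mod 60 = 26.4000; 21.6000 mod 60 = 21.6000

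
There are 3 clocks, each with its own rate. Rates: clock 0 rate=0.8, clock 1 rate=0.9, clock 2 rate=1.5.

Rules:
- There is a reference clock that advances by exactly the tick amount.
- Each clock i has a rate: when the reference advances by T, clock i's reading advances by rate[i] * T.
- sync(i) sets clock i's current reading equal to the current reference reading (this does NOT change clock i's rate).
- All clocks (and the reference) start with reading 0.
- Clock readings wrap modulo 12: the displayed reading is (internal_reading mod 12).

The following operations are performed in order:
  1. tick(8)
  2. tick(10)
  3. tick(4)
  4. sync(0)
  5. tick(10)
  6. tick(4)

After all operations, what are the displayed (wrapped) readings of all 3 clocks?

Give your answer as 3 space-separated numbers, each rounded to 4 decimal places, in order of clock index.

Answer: 9.2000 8.4000 6.0000

Derivation:
After op 1 tick(8): ref=8.0000 raw=[6.4000 7.2000 12.0000]
After op 2 tick(10): ref=18.0000 raw=[14.4000 16.2000 27.0000]
After op 3 tick(4): ref=22.0000 raw=[17.6000 19.8000 33.0000]
After op 4 sync(0): ref=22.0000 raw=[22.0000 19.8000 33.0000]
After op 5 tick(10): ref=32.0000 raw=[30.0000 28.8000 48.0000]
After op 6 tick(4): ref=36.0000 raw=[33.2000 32.4000 54.0000]
Wrap final raw readings (mod 12): 33.2000 mod 12 = 9.2000; 32.4000 mod 12 = 8.4000; 54.0000 mod 12 = 6.0000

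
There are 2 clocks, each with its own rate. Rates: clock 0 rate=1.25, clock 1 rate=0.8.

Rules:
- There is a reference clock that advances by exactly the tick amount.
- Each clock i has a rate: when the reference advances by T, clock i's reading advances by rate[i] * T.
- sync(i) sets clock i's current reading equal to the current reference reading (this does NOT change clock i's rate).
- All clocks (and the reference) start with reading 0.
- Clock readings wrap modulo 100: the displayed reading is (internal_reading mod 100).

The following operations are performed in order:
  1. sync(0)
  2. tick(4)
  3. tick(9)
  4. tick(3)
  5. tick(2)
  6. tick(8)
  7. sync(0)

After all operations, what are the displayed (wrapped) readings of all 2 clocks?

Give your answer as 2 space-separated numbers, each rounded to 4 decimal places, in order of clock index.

After op 1 sync(0): ref=0.0000 raw=[0.0000 0.0000]
After op 2 tick(4): ref=4.0000 raw=[5.0000 3.2000]
After op 3 tick(9): ref=13.0000 raw=[16.2500 10.4000]
After op 4 tick(3): ref=16.0000 raw=[20.0000 12.8000]
After op 5 tick(2): ref=18.0000 raw=[22.5000 14.4000]
After op 6 tick(8): ref=26.0000 raw=[32.5000 20.8000]
After op 7 sync(0): ref=26.0000 raw=[26.0000 20.8000]
Wrap final raw readings (mod 100): 26.0000 mod 100 = 26.0000; 20.8000 mod 100 = 20.8000

Answer: 26.0000 20.8000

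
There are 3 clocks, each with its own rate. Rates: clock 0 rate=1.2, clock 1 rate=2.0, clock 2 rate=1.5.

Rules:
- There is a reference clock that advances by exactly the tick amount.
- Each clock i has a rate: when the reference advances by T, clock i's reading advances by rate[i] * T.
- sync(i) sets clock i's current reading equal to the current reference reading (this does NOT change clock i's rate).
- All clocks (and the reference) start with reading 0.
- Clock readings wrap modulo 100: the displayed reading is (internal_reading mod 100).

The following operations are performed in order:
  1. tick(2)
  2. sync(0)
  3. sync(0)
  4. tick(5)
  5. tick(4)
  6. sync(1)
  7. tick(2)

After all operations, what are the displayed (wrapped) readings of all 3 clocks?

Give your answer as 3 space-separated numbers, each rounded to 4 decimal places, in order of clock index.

Answer: 15.2000 15.0000 19.5000

Derivation:
After op 1 tick(2): ref=2.0000 raw=[2.4000 4.0000 3.0000]
After op 2 sync(0): ref=2.0000 raw=[2.0000 4.0000 3.0000]
After op 3 sync(0): ref=2.0000 raw=[2.0000 4.0000 3.0000]
After op 4 tick(5): ref=7.0000 raw=[8.0000 14.0000 10.5000]
After op 5 tick(4): ref=11.0000 raw=[12.8000 22.0000 16.5000]
After op 6 sync(1): ref=11.0000 raw=[12.8000 11.0000 16.5000]
After op 7 tick(2): ref=13.0000 raw=[15.2000 15.0000 19.5000]
Wrap final raw readings (mod 100): 15.2000 mod 100 = 15.2000; 15.0000 mod 100 = 15.0000; 19.5000 mod 100 = 19.5000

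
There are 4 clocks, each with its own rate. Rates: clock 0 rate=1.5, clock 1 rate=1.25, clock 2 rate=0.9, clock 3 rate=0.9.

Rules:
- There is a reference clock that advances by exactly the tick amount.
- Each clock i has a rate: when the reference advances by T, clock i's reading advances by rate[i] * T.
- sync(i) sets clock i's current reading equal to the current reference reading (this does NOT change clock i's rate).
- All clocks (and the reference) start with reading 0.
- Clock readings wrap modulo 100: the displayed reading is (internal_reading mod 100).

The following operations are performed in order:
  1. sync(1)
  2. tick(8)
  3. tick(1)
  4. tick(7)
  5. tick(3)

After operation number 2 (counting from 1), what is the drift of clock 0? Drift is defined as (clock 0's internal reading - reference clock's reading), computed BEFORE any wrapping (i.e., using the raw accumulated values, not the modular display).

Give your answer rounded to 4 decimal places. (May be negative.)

After op 1 sync(1): ref=0.0000 raw=[0.0000 0.0000 0.0000 0.0000]
After op 2 tick(8): ref=8.0000 raw=[12.0000 10.0000 7.2000 7.2000]
Drift of clock 0 after op 2: 12.0000 - 8.0000 = 4.0000

Answer: 4.0000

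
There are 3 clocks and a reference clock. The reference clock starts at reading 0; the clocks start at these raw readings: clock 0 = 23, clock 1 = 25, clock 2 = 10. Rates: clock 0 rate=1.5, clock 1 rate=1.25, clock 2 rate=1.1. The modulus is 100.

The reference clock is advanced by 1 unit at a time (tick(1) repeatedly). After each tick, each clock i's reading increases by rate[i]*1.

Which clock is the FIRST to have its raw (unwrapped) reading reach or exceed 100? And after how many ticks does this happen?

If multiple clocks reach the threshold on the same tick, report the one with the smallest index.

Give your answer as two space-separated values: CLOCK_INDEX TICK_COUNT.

Answer: 0 52

Derivation:
clock 0: start=23, rate=1.5, needs 100-23 = 77; ticks = ceil(77/1.5) = ceil(51.3333) = 52; reading at tick 52 = 23 + 1.5*52 = 101.0000
clock 1: start=25, rate=1.25, needs 100-25 = 75; ticks = ceil(75/1.25) = ceil(60.0000) = 60; reading at tick 60 = 25 + 1.25*60 = 100.0000
clock 2: start=10, rate=1.1, needs 100-10 = 90; ticks = ceil(90/1.1) = ceil(81.8182) = 82; reading at tick 82 = 10 + 1.1*82 = 100.2000
Minimum tick count = 52; winners = [0]; smallest index = 0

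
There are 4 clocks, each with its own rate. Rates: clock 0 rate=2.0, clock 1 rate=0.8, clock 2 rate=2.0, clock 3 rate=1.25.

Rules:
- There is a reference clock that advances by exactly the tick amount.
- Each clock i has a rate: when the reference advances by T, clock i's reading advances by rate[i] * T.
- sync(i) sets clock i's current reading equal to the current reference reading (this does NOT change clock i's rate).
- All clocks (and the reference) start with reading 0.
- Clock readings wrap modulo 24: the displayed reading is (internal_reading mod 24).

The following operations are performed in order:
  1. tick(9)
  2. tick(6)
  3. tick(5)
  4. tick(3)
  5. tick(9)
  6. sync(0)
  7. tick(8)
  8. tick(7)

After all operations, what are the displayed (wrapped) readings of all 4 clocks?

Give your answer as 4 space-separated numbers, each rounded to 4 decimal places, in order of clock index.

After op 1 tick(9): ref=9.0000 raw=[18.0000 7.2000 18.0000 11.2500]
After op 2 tick(6): ref=15.0000 raw=[30.0000 12.0000 30.0000 18.7500]
After op 3 tick(5): ref=20.0000 raw=[40.0000 16.0000 40.0000 25.0000]
After op 4 tick(3): ref=23.0000 raw=[46.0000 18.4000 46.0000 28.7500]
After op 5 tick(9): ref=32.0000 raw=[64.0000 25.6000 64.0000 40.0000]
After op 6 sync(0): ref=32.0000 raw=[32.0000 25.6000 64.0000 40.0000]
After op 7 tick(8): ref=40.0000 raw=[48.0000 32.0000 80.0000 50.0000]
After op 8 tick(7): ref=47.0000 raw=[62.0000 37.6000 94.0000 58.7500]
Wrap final raw readings (mod 24): 62.0000 mod 24 = 14.0000; 37.6000 mod 24 = 13.6000; 94.0000 mod 24 = 22.0000; 58.7500 mod 24 = 10.7500

Answer: 14.0000 13.6000 22.0000 10.7500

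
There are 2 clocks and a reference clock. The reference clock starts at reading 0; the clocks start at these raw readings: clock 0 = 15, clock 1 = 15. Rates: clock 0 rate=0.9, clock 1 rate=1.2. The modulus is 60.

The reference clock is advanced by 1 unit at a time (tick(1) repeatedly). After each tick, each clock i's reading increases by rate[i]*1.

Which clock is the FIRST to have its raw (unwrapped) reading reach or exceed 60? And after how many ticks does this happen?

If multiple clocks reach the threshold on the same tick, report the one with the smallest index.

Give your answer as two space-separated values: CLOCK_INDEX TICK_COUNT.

clock 0: start=15, rate=0.9, needs 60-15 = 45; ticks = ceil(45/0.9) = ceil(50.0000) = 50; reading at tick 50 = 15 + 0.9*50 = 60.0000
clock 1: start=15, rate=1.2, needs 60-15 = 45; ticks = ceil(45/1.2) = ceil(37.5000) = 38; reading at tick 38 = 15 + 1.2*38 = 60.6000
Minimum tick count = 38; winners = [1]; smallest index = 1

Answer: 1 38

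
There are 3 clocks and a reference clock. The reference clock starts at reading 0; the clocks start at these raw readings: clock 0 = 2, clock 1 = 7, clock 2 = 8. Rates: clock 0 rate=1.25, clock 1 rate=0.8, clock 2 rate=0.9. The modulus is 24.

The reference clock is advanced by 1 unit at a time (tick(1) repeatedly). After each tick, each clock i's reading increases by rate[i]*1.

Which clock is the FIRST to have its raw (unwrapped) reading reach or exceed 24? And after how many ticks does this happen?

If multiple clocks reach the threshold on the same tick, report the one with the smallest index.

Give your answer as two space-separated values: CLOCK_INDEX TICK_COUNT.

Answer: 0 18

Derivation:
clock 0: start=2, rate=1.25, needs 24-2 = 22; ticks = ceil(22/1.25) = ceil(17.6000) = 18; reading at tick 18 = 2 + 1.25*18 = 24.5000
clock 1: start=7, rate=0.8, needs 24-7 = 17; ticks = ceil(17/0.8) = ceil(21.2500) = 22; reading at tick 22 = 7 + 0.8*22 = 24.6000
clock 2: start=8, rate=0.9, needs 24-8 = 16; ticks = ceil(16/0.9) = ceil(17.7778) = 18; reading at tick 18 = 8 + 0.9*18 = 24.2000
Minimum tick count = 18; winners = [0, 2]; smallest index = 0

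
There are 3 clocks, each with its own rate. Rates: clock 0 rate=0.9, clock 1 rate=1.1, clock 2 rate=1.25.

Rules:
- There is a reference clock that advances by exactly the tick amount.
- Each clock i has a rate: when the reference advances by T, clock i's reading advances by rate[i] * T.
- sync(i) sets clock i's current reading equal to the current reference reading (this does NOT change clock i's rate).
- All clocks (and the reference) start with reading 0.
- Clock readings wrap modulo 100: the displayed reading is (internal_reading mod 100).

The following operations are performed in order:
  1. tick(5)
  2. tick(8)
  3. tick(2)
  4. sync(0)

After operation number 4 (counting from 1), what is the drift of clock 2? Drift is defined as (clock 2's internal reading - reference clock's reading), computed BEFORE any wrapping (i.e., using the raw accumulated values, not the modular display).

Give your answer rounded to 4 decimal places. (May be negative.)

Answer: 3.7500

Derivation:
After op 1 tick(5): ref=5.0000 raw=[4.5000 5.5000 6.2500]
After op 2 tick(8): ref=13.0000 raw=[11.7000 14.3000 16.2500]
After op 3 tick(2): ref=15.0000 raw=[13.5000 16.5000 18.7500]
After op 4 sync(0): ref=15.0000 raw=[15.0000 16.5000 18.7500]
Drift of clock 2 after op 4: 18.7500 - 15.0000 = 3.7500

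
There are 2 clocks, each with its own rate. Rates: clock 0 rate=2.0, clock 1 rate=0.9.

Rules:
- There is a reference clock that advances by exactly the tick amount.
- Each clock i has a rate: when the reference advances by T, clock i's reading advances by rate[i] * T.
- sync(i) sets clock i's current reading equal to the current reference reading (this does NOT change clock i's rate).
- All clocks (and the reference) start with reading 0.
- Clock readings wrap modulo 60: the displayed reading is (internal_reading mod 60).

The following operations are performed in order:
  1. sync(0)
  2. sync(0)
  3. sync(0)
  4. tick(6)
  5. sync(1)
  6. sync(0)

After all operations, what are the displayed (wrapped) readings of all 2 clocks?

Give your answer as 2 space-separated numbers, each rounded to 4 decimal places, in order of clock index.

After op 1 sync(0): ref=0.0000 raw=[0.0000 0.0000]
After op 2 sync(0): ref=0.0000 raw=[0.0000 0.0000]
After op 3 sync(0): ref=0.0000 raw=[0.0000 0.0000]
After op 4 tick(6): ref=6.0000 raw=[12.0000 5.4000]
After op 5 sync(1): ref=6.0000 raw=[12.0000 6.0000]
After op 6 sync(0): ref=6.0000 raw=[6.0000 6.0000]
Wrap final raw readings (mod 60): 6.0000 mod 60 = 6.0000; 6.0000 mod 60 = 6.0000

Answer: 6.0000 6.0000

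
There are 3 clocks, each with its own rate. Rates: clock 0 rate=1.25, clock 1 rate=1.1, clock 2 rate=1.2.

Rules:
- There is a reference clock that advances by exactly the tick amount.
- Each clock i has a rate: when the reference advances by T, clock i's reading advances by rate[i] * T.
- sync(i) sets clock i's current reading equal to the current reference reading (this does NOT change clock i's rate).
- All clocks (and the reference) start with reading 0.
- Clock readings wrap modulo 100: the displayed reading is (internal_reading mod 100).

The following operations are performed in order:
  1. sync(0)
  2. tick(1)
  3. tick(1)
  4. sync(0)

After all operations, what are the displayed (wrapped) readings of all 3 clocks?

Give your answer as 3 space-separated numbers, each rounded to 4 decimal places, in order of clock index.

After op 1 sync(0): ref=0.0000 raw=[0.0000 0.0000 0.0000]
After op 2 tick(1): ref=1.0000 raw=[1.2500 1.1000 1.2000]
After op 3 tick(1): ref=2.0000 raw=[2.5000 2.2000 2.4000]
After op 4 sync(0): ref=2.0000 raw=[2.0000 2.2000 2.4000]
Wrap final raw readings (mod 100): 2.0000 mod 100 = 2.0000; 2.2000 mod 100 = 2.2000; 2.4000 mod 100 = 2.4000

Answer: 2.0000 2.2000 2.4000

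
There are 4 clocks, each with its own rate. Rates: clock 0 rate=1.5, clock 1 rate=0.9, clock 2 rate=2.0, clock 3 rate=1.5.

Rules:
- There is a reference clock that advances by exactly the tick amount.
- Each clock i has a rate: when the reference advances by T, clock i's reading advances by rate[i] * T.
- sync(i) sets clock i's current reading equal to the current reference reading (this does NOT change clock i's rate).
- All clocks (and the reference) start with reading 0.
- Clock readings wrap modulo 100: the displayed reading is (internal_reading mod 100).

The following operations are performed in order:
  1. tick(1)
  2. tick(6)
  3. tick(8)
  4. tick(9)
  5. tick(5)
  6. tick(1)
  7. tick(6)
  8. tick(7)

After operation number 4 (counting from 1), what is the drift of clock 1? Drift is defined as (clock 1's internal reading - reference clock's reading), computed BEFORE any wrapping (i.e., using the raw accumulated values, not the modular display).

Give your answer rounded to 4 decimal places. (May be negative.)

Answer: -2.4000

Derivation:
After op 1 tick(1): ref=1.0000 raw=[1.5000 0.9000 2.0000 1.5000]
After op 2 tick(6): ref=7.0000 raw=[10.5000 6.3000 14.0000 10.5000]
After op 3 tick(8): ref=15.0000 raw=[22.5000 13.5000 30.0000 22.5000]
After op 4 tick(9): ref=24.0000 raw=[36.0000 21.6000 48.0000 36.0000]
Drift of clock 1 after op 4: 21.6000 - 24.0000 = -2.4000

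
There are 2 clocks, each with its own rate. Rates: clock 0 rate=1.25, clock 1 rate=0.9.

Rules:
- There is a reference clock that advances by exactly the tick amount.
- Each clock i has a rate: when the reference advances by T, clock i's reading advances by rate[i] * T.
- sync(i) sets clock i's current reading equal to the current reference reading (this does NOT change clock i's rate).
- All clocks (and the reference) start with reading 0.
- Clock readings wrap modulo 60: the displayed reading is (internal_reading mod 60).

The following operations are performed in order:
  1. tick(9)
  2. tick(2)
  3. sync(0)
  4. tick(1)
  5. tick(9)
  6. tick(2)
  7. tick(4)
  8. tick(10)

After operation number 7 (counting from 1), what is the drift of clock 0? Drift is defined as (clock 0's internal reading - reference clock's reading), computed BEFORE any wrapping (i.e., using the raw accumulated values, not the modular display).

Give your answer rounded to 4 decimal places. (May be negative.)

Answer: 4.0000

Derivation:
After op 1 tick(9): ref=9.0000 raw=[11.2500 8.1000]
After op 2 tick(2): ref=11.0000 raw=[13.7500 9.9000]
After op 3 sync(0): ref=11.0000 raw=[11.0000 9.9000]
After op 4 tick(1): ref=12.0000 raw=[12.2500 10.8000]
After op 5 tick(9): ref=21.0000 raw=[23.5000 18.9000]
After op 6 tick(2): ref=23.0000 raw=[26.0000 20.7000]
After op 7 tick(4): ref=27.0000 raw=[31.0000 24.3000]
Drift of clock 0 after op 7: 31.0000 - 27.0000 = 4.0000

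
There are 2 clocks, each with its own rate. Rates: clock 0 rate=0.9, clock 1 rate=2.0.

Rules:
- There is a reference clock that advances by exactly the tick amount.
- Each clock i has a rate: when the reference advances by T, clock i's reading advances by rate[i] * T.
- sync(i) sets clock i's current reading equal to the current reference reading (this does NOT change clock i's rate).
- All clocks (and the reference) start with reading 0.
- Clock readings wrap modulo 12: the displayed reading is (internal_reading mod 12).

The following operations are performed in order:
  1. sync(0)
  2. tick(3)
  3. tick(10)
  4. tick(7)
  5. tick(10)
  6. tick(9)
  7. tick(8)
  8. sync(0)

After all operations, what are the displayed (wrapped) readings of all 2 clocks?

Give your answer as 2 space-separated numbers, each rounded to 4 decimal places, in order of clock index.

After op 1 sync(0): ref=0.0000 raw=[0.0000 0.0000]
After op 2 tick(3): ref=3.0000 raw=[2.7000 6.0000]
After op 3 tick(10): ref=13.0000 raw=[11.7000 26.0000]
After op 4 tick(7): ref=20.0000 raw=[18.0000 40.0000]
After op 5 tick(10): ref=30.0000 raw=[27.0000 60.0000]
After op 6 tick(9): ref=39.0000 raw=[35.1000 78.0000]
After op 7 tick(8): ref=47.0000 raw=[42.3000 94.0000]
After op 8 sync(0): ref=47.0000 raw=[47.0000 94.0000]
Wrap final raw readings (mod 12): 47.0000 mod 12 = 11.0000; 94.0000 mod 12 = 10.0000

Answer: 11.0000 10.0000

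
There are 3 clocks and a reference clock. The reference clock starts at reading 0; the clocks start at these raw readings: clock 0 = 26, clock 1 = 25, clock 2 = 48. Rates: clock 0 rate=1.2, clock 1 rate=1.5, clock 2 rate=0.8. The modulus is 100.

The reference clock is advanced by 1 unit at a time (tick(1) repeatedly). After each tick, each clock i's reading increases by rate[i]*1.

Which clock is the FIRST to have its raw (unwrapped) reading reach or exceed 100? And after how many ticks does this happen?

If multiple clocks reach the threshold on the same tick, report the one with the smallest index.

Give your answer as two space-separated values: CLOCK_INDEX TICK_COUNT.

clock 0: start=26, rate=1.2, needs 100-26 = 74; ticks = ceil(74/1.2) = ceil(61.6667) = 62; reading at tick 62 = 26 + 1.2*62 = 100.4000
clock 1: start=25, rate=1.5, needs 100-25 = 75; ticks = ceil(75/1.5) = ceil(50.0000) = 50; reading at tick 50 = 25 + 1.5*50 = 100.0000
clock 2: start=48, rate=0.8, needs 100-48 = 52; ticks = ceil(52/0.8) = ceil(65.0000) = 65; reading at tick 65 = 48 + 0.8*65 = 100.0000
Minimum tick count = 50; winners = [1]; smallest index = 1

Answer: 1 50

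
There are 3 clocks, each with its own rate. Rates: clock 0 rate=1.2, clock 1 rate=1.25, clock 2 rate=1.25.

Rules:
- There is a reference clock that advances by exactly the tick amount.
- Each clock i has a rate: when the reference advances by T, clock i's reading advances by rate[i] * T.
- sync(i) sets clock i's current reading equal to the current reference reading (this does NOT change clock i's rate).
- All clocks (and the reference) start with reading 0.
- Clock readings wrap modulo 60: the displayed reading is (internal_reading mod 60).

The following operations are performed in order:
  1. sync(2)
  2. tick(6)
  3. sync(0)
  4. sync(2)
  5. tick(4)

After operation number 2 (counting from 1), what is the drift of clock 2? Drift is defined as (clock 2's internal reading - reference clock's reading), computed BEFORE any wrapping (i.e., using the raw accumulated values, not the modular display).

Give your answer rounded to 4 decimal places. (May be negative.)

Answer: 1.5000

Derivation:
After op 1 sync(2): ref=0.0000 raw=[0.0000 0.0000 0.0000]
After op 2 tick(6): ref=6.0000 raw=[7.2000 7.5000 7.5000]
Drift of clock 2 after op 2: 7.5000 - 6.0000 = 1.5000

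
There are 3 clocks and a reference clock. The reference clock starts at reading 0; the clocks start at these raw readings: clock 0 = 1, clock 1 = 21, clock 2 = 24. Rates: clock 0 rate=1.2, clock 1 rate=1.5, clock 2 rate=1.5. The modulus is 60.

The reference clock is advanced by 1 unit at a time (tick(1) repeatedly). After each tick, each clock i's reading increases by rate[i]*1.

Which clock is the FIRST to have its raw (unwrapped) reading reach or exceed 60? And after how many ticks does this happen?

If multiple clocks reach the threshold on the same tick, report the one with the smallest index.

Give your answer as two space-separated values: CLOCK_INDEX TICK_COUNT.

Answer: 2 24

Derivation:
clock 0: start=1, rate=1.2, needs 60-1 = 59; ticks = ceil(59/1.2) = ceil(49.1667) = 50; reading at tick 50 = 1 + 1.2*50 = 61.0000
clock 1: start=21, rate=1.5, needs 60-21 = 39; ticks = ceil(39/1.5) = ceil(26.0000) = 26; reading at tick 26 = 21 + 1.5*26 = 60.0000
clock 2: start=24, rate=1.5, needs 60-24 = 36; ticks = ceil(36/1.5) = ceil(24.0000) = 24; reading at tick 24 = 24 + 1.5*24 = 60.0000
Minimum tick count = 24; winners = [2]; smallest index = 2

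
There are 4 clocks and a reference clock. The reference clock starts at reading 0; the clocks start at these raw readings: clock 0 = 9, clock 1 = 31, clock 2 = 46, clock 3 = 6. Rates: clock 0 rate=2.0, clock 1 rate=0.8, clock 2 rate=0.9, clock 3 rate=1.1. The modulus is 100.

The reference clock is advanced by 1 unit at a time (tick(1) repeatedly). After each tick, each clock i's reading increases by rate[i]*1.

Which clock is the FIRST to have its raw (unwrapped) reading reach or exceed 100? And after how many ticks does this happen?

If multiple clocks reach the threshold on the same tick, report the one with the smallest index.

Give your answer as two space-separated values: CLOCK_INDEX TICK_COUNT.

clock 0: start=9, rate=2.0, needs 100-9 = 91; ticks = ceil(91/2.0) = ceil(45.5000) = 46; reading at tick 46 = 9 + 2.0*46 = 101.0000
clock 1: start=31, rate=0.8, needs 100-31 = 69; ticks = ceil(69/0.8) = ceil(86.2500) = 87; reading at tick 87 = 31 + 0.8*87 = 100.6000
clock 2: start=46, rate=0.9, needs 100-46 = 54; ticks = ceil(54/0.9) = ceil(60.0000) = 60; reading at tick 60 = 46 + 0.9*60 = 100.0000
clock 3: start=6, rate=1.1, needs 100-6 = 94; ticks = ceil(94/1.1) = ceil(85.4545) = 86; reading at tick 86 = 6 + 1.1*86 = 100.6000
Minimum tick count = 46; winners = [0]; smallest index = 0

Answer: 0 46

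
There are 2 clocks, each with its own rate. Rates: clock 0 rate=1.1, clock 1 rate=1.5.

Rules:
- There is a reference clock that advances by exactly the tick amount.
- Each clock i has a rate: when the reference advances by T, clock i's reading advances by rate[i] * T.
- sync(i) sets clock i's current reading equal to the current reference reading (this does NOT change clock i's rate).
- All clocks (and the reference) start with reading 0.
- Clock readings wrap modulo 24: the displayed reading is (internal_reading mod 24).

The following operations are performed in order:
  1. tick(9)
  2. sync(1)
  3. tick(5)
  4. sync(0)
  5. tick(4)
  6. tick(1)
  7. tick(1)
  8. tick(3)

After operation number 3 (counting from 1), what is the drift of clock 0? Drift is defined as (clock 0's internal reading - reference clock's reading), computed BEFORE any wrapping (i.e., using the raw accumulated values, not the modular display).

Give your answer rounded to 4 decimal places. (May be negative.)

After op 1 tick(9): ref=9.0000 raw=[9.9000 13.5000]
After op 2 sync(1): ref=9.0000 raw=[9.9000 9.0000]
After op 3 tick(5): ref=14.0000 raw=[15.4000 16.5000]
Drift of clock 0 after op 3: 15.4000 - 14.0000 = 1.4000

Answer: 1.4000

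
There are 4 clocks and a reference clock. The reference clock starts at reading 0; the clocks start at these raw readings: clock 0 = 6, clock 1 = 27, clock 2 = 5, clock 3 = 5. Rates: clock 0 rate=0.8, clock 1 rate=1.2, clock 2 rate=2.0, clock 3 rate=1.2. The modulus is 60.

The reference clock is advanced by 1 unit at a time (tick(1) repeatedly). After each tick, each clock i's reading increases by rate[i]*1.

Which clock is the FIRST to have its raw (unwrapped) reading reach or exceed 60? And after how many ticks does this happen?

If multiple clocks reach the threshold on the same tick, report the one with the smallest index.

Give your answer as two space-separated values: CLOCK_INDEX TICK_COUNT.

Answer: 1 28

Derivation:
clock 0: start=6, rate=0.8, needs 60-6 = 54; ticks = ceil(54/0.8) = ceil(67.5000) = 68; reading at tick 68 = 6 + 0.8*68 = 60.4000
clock 1: start=27, rate=1.2, needs 60-27 = 33; ticks = ceil(33/1.2) = ceil(27.5000) = 28; reading at tick 28 = 27 + 1.2*28 = 60.6000
clock 2: start=5, rate=2.0, needs 60-5 = 55; ticks = ceil(55/2.0) = ceil(27.5000) = 28; reading at tick 28 = 5 + 2.0*28 = 61.0000
clock 3: start=5, rate=1.2, needs 60-5 = 55; ticks = ceil(55/1.2) = ceil(45.8333) = 46; reading at tick 46 = 5 + 1.2*46 = 60.2000
Minimum tick count = 28; winners = [1, 2]; smallest index = 1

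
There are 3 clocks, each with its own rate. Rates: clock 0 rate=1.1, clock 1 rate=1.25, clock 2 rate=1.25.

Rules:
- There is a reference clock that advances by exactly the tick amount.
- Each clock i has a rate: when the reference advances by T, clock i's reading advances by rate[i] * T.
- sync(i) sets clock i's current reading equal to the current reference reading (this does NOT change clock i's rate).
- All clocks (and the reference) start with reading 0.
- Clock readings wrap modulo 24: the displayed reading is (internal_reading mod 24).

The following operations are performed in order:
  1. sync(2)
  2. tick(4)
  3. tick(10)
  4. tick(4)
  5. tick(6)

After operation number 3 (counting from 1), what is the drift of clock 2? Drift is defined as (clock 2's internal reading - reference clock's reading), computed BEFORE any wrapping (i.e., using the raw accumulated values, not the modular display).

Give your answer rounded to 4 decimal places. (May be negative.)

After op 1 sync(2): ref=0.0000 raw=[0.0000 0.0000 0.0000]
After op 2 tick(4): ref=4.0000 raw=[4.4000 5.0000 5.0000]
After op 3 tick(10): ref=14.0000 raw=[15.4000 17.5000 17.5000]
Drift of clock 2 after op 3: 17.5000 - 14.0000 = 3.5000

Answer: 3.5000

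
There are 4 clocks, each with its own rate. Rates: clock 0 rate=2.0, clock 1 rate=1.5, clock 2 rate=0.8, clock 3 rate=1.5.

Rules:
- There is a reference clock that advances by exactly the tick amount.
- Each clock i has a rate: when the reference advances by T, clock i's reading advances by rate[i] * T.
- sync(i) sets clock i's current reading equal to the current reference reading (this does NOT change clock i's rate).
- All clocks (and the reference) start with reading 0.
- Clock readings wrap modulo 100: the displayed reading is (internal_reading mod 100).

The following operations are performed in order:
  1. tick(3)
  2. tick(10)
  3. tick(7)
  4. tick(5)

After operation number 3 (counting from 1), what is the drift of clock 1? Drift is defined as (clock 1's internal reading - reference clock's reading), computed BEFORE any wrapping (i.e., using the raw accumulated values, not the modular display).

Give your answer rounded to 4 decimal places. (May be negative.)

Answer: 10.0000

Derivation:
After op 1 tick(3): ref=3.0000 raw=[6.0000 4.5000 2.4000 4.5000]
After op 2 tick(10): ref=13.0000 raw=[26.0000 19.5000 10.4000 19.5000]
After op 3 tick(7): ref=20.0000 raw=[40.0000 30.0000 16.0000 30.0000]
Drift of clock 1 after op 3: 30.0000 - 20.0000 = 10.0000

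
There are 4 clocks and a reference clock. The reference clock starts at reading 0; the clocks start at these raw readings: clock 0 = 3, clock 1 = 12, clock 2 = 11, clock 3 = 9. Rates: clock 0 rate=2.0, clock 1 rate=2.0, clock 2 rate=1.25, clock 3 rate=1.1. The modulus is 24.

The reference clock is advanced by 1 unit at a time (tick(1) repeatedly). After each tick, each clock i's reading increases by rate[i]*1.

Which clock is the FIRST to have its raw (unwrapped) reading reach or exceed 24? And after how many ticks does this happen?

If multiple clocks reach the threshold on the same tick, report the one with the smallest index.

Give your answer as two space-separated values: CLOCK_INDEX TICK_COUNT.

clock 0: start=3, rate=2.0, needs 24-3 = 21; ticks = ceil(21/2.0) = ceil(10.5000) = 11; reading at tick 11 = 3 + 2.0*11 = 25.0000
clock 1: start=12, rate=2.0, needs 24-12 = 12; ticks = ceil(12/2.0) = ceil(6.0000) = 6; reading at tick 6 = 12 + 2.0*6 = 24.0000
clock 2: start=11, rate=1.25, needs 24-11 = 13; ticks = ceil(13/1.25) = ceil(10.4000) = 11; reading at tick 11 = 11 + 1.25*11 = 24.7500
clock 3: start=9, rate=1.1, needs 24-9 = 15; ticks = ceil(15/1.1) = ceil(13.6364) = 14; reading at tick 14 = 9 + 1.1*14 = 24.4000
Minimum tick count = 6; winners = [1]; smallest index = 1

Answer: 1 6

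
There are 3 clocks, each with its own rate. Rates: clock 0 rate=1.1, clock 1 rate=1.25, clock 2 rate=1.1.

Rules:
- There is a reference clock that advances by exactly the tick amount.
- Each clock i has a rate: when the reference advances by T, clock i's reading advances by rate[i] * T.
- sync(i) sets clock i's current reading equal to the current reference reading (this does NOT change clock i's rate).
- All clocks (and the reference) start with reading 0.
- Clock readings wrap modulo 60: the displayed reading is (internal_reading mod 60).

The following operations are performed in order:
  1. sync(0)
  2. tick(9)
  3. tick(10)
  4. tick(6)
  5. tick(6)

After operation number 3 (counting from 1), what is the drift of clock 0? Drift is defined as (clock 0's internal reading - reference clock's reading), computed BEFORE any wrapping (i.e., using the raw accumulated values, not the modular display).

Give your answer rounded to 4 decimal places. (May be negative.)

Answer: 1.9000

Derivation:
After op 1 sync(0): ref=0.0000 raw=[0.0000 0.0000 0.0000]
After op 2 tick(9): ref=9.0000 raw=[9.9000 11.2500 9.9000]
After op 3 tick(10): ref=19.0000 raw=[20.9000 23.7500 20.9000]
Drift of clock 0 after op 3: 20.9000 - 19.0000 = 1.9000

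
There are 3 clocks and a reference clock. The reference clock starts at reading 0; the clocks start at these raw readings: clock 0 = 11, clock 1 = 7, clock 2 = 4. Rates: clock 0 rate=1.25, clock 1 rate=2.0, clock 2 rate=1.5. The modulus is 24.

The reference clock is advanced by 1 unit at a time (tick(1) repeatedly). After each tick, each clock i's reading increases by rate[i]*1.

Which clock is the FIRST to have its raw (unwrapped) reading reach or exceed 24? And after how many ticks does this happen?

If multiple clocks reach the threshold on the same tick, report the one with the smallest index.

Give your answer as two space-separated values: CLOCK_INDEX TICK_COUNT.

Answer: 1 9

Derivation:
clock 0: start=11, rate=1.25, needs 24-11 = 13; ticks = ceil(13/1.25) = ceil(10.4000) = 11; reading at tick 11 = 11 + 1.25*11 = 24.7500
clock 1: start=7, rate=2.0, needs 24-7 = 17; ticks = ceil(17/2.0) = ceil(8.5000) = 9; reading at tick 9 = 7 + 2.0*9 = 25.0000
clock 2: start=4, rate=1.5, needs 24-4 = 20; ticks = ceil(20/1.5) = ceil(13.3333) = 14; reading at tick 14 = 4 + 1.5*14 = 25.0000
Minimum tick count = 9; winners = [1]; smallest index = 1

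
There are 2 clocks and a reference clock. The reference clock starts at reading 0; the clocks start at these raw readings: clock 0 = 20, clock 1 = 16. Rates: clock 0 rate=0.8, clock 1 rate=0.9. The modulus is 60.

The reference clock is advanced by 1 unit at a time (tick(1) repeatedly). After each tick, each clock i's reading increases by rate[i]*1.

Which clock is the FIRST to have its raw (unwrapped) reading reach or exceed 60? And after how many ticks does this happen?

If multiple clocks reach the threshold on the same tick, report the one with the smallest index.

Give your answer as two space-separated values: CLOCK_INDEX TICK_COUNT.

Answer: 1 49

Derivation:
clock 0: start=20, rate=0.8, needs 60-20 = 40; ticks = ceil(40/0.8) = ceil(50.0000) = 50; reading at tick 50 = 20 + 0.8*50 = 60.0000
clock 1: start=16, rate=0.9, needs 60-16 = 44; ticks = ceil(44/0.9) = ceil(48.8889) = 49; reading at tick 49 = 16 + 0.9*49 = 60.1000
Minimum tick count = 49; winners = [1]; smallest index = 1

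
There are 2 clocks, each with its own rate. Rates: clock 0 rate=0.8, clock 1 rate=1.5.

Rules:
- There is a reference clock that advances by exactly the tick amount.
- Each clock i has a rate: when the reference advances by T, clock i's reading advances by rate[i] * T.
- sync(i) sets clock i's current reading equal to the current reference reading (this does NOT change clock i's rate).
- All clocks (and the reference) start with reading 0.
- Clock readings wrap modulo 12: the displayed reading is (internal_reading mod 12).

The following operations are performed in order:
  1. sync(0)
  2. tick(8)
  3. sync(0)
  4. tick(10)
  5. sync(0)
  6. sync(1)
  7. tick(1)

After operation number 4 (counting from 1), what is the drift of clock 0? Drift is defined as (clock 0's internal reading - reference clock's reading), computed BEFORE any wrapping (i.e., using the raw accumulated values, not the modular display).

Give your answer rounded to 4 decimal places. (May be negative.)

After op 1 sync(0): ref=0.0000 raw=[0.0000 0.0000]
After op 2 tick(8): ref=8.0000 raw=[6.4000 12.0000]
After op 3 sync(0): ref=8.0000 raw=[8.0000 12.0000]
After op 4 tick(10): ref=18.0000 raw=[16.0000 27.0000]
Drift of clock 0 after op 4: 16.0000 - 18.0000 = -2.0000

Answer: -2.0000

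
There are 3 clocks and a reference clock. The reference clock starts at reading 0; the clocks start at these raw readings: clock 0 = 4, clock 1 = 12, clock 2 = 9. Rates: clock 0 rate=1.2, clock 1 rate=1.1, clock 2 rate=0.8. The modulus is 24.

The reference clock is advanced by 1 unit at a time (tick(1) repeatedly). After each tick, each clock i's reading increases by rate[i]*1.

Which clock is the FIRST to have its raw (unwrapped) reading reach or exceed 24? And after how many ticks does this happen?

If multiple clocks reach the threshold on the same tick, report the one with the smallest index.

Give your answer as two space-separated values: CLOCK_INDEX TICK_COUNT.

clock 0: start=4, rate=1.2, needs 24-4 = 20; ticks = ceil(20/1.2) = ceil(16.6667) = 17; reading at tick 17 = 4 + 1.2*17 = 24.4000
clock 1: start=12, rate=1.1, needs 24-12 = 12; ticks = ceil(12/1.1) = ceil(10.9091) = 11; reading at tick 11 = 12 + 1.1*11 = 24.1000
clock 2: start=9, rate=0.8, needs 24-9 = 15; ticks = ceil(15/0.8) = ceil(18.7500) = 19; reading at tick 19 = 9 + 0.8*19 = 24.2000
Minimum tick count = 11; winners = [1]; smallest index = 1

Answer: 1 11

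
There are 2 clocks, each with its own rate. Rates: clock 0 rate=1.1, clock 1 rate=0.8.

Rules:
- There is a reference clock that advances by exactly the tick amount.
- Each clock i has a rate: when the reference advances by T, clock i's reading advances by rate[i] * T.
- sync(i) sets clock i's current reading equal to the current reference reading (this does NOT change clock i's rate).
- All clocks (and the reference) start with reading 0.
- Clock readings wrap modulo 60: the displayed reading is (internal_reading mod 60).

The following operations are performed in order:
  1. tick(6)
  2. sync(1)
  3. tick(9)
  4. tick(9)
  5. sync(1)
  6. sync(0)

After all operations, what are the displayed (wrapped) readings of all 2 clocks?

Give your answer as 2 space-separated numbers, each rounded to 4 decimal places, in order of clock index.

Answer: 24.0000 24.0000

Derivation:
After op 1 tick(6): ref=6.0000 raw=[6.6000 4.8000]
After op 2 sync(1): ref=6.0000 raw=[6.6000 6.0000]
After op 3 tick(9): ref=15.0000 raw=[16.5000 13.2000]
After op 4 tick(9): ref=24.0000 raw=[26.4000 20.4000]
After op 5 sync(1): ref=24.0000 raw=[26.4000 24.0000]
After op 6 sync(0): ref=24.0000 raw=[24.0000 24.0000]
Wrap final raw readings (mod 60): 24.0000 mod 60 = 24.0000; 24.0000 mod 60 = 24.0000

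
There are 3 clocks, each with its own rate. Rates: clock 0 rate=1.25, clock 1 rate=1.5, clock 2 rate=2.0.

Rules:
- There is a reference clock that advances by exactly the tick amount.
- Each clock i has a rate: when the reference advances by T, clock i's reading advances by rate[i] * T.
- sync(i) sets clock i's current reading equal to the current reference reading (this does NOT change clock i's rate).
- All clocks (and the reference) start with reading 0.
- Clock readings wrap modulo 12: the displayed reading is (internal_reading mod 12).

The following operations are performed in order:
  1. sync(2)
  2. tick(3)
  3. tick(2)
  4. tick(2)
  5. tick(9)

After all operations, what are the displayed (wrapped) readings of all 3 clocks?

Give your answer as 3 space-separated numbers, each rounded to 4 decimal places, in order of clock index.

After op 1 sync(2): ref=0.0000 raw=[0.0000 0.0000 0.0000]
After op 2 tick(3): ref=3.0000 raw=[3.7500 4.5000 6.0000]
After op 3 tick(2): ref=5.0000 raw=[6.2500 7.5000 10.0000]
After op 4 tick(2): ref=7.0000 raw=[8.7500 10.5000 14.0000]
After op 5 tick(9): ref=16.0000 raw=[20.0000 24.0000 32.0000]
Wrap final raw readings (mod 12): 20.0000 mod 12 = 8.0000; 24.0000 mod 12 = 0.0000; 32.0000 mod 12 = 8.0000

Answer: 8.0000 0.0000 8.0000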